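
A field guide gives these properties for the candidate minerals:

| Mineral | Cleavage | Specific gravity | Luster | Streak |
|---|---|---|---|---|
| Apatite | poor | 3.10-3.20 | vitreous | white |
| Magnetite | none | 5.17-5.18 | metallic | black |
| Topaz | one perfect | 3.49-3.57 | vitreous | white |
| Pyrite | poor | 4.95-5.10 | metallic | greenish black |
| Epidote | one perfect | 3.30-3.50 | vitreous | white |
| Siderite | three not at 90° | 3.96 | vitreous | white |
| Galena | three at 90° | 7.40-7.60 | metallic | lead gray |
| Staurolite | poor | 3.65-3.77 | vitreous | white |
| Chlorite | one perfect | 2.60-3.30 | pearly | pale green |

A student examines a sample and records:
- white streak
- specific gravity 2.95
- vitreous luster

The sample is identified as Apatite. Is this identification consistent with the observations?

White streak — fits Apatite (white streak).
Specific gravity 2.95 — Apatite has SG 3.10-3.20; a mismatch.
Vitreous luster — fits Apatite (vitreous luster).
Specific gravity alone is enough to reject Apatite.

No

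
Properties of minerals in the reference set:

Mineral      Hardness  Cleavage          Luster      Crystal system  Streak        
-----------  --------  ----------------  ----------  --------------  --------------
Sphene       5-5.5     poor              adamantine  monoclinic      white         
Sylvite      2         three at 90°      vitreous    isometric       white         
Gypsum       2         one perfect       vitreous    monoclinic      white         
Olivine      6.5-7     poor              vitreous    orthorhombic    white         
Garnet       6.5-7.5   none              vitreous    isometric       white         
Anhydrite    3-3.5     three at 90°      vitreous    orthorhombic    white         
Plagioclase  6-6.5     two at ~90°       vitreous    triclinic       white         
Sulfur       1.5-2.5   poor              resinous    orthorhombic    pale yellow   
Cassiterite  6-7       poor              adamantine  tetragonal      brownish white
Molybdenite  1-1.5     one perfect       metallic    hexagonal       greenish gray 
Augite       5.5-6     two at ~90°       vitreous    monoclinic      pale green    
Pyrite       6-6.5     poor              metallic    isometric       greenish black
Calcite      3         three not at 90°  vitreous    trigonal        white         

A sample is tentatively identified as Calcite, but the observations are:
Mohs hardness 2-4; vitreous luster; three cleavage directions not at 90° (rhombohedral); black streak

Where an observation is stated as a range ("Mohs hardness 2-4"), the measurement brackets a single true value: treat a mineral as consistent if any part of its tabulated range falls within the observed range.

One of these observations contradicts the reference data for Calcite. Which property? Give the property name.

Mohs hardness 2-4: Calcite has hardness 3 — within range.
Vitreous luster: Calcite has vitreous luster — within range.
Three cleavage directions not at 90° (rhombohedral): Calcite has cleavage three not at 90° — within range.
Black streak: Calcite has white streak — outside the reference range.
The streak is the one property that does not fit.

streak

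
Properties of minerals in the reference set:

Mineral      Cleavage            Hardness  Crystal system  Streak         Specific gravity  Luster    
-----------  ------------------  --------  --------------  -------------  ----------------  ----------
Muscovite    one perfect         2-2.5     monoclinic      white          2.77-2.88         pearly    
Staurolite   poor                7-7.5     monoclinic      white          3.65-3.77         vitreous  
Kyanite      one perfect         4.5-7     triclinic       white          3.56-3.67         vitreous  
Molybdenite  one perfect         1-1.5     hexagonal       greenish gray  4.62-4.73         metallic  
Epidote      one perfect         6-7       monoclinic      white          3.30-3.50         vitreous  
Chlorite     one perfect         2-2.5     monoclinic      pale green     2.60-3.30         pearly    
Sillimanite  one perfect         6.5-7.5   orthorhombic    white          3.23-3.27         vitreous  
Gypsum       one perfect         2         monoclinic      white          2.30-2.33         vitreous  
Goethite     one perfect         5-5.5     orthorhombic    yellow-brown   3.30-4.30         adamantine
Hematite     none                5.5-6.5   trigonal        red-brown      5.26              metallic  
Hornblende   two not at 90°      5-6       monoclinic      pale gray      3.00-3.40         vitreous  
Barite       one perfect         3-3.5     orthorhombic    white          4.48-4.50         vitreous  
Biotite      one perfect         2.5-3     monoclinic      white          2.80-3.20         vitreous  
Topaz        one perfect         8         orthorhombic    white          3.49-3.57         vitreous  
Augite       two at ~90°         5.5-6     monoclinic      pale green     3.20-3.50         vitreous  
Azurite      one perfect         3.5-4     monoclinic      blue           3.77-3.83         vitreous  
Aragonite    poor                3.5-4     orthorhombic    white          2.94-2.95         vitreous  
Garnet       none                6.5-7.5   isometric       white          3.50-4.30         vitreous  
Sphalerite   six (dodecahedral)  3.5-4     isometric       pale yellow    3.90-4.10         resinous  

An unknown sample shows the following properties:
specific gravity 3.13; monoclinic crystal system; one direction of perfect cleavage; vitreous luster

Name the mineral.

Biotite

Specific gravity 3.13 — narrows the field to Chlorite, Hornblende, Biotite.
Monoclinic crystal system — all remaining candidates fit.
One direction of perfect cleavage is inconsistent with Hornblende.
Vitreous luster is inconsistent with Chlorite.
Biotite is the sole remaining match.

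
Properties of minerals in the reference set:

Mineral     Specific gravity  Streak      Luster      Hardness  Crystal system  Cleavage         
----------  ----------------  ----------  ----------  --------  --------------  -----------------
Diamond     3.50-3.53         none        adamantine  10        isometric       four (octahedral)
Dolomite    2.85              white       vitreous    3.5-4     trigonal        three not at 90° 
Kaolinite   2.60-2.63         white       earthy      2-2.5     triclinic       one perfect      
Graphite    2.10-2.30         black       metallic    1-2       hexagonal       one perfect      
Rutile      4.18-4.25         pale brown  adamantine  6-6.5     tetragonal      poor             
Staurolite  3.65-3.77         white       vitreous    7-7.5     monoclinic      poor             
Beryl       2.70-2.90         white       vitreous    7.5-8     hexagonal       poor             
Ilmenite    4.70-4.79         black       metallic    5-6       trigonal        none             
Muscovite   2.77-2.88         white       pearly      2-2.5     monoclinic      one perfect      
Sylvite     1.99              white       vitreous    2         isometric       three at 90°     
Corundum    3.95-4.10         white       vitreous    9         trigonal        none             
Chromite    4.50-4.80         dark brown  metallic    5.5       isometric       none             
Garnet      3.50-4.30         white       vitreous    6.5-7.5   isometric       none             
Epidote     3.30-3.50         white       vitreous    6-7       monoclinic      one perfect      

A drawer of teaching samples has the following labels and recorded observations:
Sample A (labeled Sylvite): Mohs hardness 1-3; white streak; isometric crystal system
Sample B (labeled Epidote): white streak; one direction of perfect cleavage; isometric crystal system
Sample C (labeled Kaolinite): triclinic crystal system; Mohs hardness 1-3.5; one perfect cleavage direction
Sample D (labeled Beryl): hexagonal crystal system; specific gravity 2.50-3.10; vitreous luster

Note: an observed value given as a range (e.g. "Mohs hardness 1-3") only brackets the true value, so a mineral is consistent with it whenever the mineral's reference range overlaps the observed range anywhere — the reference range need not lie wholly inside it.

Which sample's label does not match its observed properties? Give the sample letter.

B

Sample A: nothing contradicts Sylvite.
Sample B: Epidote has monoclinic system, but the record shows isometric crystal system — this label is wrong.
Sample C: nothing contradicts Kaolinite.
Sample D: nothing contradicts Beryl.
Only sample B is inconsistent with its label.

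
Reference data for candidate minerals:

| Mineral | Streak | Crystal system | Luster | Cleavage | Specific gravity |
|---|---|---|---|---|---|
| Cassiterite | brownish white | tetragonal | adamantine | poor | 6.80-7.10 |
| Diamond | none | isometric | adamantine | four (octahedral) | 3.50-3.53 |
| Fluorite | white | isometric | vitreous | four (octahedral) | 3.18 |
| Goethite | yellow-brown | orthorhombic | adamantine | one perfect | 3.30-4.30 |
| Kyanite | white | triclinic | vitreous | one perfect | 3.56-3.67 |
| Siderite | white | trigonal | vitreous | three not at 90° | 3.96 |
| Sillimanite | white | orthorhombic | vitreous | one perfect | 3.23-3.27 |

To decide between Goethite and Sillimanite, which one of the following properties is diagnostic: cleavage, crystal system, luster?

Cleavage: both one perfect — shared.
Crystal system: both orthorhombic — shared.
Luster: Goethite adamantine, Sillimanite vitreous — distinct.
Luster is the diagnostic property here.

luster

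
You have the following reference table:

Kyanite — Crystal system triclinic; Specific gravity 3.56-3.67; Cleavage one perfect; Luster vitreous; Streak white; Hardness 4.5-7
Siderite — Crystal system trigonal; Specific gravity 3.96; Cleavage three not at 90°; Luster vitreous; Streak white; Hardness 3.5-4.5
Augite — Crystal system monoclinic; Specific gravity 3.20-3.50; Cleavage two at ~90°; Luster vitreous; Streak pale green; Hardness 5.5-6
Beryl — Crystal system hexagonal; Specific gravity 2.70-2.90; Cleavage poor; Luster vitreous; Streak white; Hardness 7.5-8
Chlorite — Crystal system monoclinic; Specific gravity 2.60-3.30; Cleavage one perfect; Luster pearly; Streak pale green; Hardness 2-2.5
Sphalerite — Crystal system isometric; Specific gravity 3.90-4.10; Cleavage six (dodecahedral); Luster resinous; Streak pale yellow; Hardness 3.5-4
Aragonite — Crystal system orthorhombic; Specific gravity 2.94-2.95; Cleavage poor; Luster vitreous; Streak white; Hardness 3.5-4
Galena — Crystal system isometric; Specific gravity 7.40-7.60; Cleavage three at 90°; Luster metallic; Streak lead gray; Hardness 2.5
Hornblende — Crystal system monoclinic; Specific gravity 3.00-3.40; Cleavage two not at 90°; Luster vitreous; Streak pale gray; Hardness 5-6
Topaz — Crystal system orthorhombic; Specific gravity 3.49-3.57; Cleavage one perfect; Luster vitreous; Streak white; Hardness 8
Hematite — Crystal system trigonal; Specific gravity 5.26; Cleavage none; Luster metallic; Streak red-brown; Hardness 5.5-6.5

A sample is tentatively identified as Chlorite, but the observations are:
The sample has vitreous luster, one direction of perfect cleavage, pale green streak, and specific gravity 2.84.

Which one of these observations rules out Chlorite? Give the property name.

luster

Vitreous luster: Chlorite has pearly luster — inconsistent.
One direction of perfect cleavage: Chlorite has cleavage one perfect — agrees.
Pale green streak: Chlorite has pale green streak — agrees.
Specific gravity 2.84: Chlorite has SG 2.60-3.30 — agrees.
Everything matches except the luster.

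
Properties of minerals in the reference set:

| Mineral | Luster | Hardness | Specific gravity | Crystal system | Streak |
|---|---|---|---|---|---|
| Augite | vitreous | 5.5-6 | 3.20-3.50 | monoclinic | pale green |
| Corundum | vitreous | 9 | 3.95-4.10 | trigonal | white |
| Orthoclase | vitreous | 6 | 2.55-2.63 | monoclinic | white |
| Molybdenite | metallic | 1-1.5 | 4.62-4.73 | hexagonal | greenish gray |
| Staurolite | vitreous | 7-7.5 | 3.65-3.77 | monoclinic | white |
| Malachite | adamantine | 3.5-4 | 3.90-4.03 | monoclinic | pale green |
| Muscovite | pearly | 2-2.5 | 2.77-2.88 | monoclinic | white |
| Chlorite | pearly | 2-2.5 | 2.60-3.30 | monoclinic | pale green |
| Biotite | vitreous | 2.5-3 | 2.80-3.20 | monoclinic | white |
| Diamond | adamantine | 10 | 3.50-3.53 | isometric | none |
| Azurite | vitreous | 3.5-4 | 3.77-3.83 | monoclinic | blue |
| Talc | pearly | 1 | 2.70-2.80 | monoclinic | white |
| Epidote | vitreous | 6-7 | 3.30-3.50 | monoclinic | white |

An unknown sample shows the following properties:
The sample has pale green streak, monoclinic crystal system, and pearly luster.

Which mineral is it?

Chlorite

Pale green streak — narrows the field to Augite, Malachite, Chlorite.
Monoclinic crystal system — every remaining candidate is consistent.
Pearly luster — only Chlorite remains.
The only mineral consistent with every observation is Chlorite.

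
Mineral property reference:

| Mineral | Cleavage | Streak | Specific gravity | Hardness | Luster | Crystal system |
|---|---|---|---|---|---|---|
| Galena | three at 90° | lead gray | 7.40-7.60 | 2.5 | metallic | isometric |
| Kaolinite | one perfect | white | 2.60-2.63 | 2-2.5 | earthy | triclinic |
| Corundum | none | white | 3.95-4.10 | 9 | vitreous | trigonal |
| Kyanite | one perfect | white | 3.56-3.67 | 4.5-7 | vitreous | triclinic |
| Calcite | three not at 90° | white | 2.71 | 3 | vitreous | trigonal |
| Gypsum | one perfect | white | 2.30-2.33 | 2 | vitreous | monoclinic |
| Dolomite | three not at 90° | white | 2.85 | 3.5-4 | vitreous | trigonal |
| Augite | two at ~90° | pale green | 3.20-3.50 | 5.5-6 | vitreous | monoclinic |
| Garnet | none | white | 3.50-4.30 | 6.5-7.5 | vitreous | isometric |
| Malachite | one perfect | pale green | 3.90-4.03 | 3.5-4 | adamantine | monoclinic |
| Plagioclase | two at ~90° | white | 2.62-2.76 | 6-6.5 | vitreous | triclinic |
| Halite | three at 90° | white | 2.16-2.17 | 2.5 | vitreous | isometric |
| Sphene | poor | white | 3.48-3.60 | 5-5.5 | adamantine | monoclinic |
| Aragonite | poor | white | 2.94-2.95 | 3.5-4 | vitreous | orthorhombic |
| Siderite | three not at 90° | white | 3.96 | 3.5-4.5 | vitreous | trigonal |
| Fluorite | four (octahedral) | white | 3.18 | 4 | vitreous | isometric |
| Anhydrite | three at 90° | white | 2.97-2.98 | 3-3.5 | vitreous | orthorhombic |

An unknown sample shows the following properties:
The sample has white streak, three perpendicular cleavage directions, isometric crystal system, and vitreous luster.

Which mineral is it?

Halite

White streak excludes Galena, Augite, Malachite.
Three perpendicular cleavage directions — leaves Halite, Anhydrite.
Isometric crystal system eliminates Anhydrite.
Vitreous luster — all remaining candidates fit.
The only mineral consistent with every observation is Halite.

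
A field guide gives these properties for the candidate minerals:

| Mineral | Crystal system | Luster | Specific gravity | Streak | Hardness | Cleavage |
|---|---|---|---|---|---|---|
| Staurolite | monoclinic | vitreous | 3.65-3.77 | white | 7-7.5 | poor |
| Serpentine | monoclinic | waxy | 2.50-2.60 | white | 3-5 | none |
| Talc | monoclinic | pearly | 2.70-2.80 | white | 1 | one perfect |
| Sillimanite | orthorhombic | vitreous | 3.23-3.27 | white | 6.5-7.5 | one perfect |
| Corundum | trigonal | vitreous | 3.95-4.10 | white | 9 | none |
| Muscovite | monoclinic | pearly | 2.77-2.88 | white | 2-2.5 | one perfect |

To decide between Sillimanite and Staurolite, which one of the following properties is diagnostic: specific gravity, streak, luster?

Specific gravity: Sillimanite 3.23-3.27, Staurolite 3.65-3.77 — these differ.
Streak: both white — identical.
Luster: both vitreous — identical.
Of the listed properties, specific gravity is the one that separates them.

specific gravity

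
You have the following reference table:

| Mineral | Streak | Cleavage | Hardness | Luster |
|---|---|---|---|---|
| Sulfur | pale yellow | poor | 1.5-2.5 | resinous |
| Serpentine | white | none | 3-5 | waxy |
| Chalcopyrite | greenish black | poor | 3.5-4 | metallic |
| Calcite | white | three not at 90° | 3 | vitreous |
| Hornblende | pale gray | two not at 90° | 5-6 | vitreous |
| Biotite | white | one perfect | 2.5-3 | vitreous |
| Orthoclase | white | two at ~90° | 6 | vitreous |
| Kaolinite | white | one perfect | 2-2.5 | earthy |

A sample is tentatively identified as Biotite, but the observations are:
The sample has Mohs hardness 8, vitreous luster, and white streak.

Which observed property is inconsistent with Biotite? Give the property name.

Mohs hardness 8: Biotite has hardness 2.5-3 — does not match.
Vitreous luster: Biotite has vitreous luster — within range.
White streak: Biotite has white streak — within range.
The hardness is the one property that does not fit.

hardness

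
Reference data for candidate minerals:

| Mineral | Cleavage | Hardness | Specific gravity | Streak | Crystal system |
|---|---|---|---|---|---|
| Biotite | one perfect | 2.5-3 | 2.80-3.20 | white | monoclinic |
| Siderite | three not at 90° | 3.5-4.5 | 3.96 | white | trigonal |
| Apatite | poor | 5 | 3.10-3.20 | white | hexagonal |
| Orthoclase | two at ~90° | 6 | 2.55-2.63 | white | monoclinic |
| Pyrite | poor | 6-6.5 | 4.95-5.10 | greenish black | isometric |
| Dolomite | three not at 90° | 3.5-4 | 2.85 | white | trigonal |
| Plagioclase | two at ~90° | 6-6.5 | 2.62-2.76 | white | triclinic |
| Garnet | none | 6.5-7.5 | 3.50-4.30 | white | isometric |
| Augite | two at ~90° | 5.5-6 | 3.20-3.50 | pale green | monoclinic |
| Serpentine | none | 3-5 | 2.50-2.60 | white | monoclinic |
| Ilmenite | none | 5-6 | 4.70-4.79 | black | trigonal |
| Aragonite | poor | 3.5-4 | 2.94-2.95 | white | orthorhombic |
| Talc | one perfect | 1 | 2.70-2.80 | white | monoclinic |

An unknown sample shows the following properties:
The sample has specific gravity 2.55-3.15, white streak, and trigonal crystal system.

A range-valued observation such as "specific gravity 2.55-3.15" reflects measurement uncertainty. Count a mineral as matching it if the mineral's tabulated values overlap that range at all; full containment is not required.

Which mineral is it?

Specific gravity 2.55-3.15 excludes Siderite, Pyrite, Garnet, Augite, Ilmenite.
White streak: all remaining candidates fit.
Trigonal crystal system: Dolomite remains.
The only mineral consistent with every observation is Dolomite.

Dolomite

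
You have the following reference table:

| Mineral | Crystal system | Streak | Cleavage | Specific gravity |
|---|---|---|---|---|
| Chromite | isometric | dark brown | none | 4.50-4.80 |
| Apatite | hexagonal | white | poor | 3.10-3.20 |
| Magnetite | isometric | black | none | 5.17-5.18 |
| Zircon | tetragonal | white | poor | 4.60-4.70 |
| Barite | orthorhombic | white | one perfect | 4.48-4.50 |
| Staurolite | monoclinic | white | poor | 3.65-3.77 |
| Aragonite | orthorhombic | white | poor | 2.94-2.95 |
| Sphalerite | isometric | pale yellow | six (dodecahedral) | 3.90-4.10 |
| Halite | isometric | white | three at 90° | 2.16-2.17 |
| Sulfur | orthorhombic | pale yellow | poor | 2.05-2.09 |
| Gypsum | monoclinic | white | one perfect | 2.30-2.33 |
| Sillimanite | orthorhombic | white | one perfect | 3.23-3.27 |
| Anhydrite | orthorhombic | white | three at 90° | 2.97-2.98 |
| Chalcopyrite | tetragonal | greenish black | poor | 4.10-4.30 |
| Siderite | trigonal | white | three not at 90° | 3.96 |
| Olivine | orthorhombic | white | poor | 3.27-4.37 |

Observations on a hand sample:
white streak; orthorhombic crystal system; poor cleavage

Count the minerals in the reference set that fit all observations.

White streak excludes Chromite, Magnetite, Sphalerite, Sulfur, Chalcopyrite.
Orthorhombic crystal system — narrows the field to Barite, Aragonite, Sillimanite, Anhydrite, Olivine.
Poor cleavage — leaves Aragonite, Olivine.
Consistent with every observation: Aragonite, Olivine.
That is 2 minerals.

2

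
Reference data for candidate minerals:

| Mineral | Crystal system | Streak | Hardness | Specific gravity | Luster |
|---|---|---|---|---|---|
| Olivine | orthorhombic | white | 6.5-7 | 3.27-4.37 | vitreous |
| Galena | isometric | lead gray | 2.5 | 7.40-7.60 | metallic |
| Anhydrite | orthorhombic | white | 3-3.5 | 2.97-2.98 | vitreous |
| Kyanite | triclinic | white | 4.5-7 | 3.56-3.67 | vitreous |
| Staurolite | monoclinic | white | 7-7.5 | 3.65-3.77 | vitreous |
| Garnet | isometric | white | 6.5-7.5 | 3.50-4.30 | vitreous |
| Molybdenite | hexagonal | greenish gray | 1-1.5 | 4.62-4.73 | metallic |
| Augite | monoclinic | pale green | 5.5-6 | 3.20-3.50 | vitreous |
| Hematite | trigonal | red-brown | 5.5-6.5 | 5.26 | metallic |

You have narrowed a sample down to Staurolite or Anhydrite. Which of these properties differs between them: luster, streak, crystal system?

Luster: both vitreous — no difference.
Streak: both white — no difference.
Crystal system: Staurolite monoclinic, Anhydrite orthorhombic — different.
Crystal system is the diagnostic property here.

crystal system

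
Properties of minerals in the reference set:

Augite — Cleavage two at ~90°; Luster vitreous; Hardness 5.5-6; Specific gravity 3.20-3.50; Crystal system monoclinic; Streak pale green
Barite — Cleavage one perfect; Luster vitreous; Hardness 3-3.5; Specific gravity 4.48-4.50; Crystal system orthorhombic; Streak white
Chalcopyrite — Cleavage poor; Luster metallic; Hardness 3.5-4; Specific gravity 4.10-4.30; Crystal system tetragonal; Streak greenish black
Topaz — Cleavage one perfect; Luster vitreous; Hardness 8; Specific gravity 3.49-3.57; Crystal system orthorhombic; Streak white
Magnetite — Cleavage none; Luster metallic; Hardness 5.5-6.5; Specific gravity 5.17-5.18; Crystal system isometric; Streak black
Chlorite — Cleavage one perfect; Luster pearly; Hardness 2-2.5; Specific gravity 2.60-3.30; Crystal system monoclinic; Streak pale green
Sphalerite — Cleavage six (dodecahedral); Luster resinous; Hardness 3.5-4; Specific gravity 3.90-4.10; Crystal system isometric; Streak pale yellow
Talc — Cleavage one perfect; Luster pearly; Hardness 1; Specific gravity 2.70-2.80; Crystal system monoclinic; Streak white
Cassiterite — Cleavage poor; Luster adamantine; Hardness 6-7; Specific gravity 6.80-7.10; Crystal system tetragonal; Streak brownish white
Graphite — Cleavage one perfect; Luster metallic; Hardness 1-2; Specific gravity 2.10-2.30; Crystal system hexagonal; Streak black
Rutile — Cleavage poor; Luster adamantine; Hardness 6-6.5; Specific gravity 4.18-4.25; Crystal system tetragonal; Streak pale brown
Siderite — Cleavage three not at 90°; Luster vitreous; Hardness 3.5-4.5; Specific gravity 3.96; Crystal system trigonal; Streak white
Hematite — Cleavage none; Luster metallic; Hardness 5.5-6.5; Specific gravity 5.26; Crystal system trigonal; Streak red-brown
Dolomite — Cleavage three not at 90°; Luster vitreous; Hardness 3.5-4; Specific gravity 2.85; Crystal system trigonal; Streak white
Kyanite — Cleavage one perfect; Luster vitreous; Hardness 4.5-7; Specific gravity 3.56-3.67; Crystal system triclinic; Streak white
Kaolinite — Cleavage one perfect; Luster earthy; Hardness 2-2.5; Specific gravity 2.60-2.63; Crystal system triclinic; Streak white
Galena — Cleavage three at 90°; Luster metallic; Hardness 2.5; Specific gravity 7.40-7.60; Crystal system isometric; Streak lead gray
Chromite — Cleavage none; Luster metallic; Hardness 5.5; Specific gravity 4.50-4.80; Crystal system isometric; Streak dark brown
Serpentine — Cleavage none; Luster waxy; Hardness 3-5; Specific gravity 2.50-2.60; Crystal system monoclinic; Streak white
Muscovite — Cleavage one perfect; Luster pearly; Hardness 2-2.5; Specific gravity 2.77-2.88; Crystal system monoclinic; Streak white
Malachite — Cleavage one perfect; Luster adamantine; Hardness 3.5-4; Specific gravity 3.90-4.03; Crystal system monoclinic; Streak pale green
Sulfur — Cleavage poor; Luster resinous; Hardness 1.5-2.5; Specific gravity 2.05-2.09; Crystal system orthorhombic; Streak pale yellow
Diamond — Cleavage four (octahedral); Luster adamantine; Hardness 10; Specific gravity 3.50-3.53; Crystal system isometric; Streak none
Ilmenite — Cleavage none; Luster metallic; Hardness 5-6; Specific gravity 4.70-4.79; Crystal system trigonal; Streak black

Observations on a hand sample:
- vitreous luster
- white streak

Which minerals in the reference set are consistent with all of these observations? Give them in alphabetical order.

Barite, Dolomite, Kyanite, Siderite, Topaz

Vitreous luster: narrows the field to Augite, Barite, Topaz, Siderite, Dolomite, Kyanite.
White streak eliminates Augite.
Remaining candidates: Barite, Dolomite, Kyanite, Siderite, Topaz.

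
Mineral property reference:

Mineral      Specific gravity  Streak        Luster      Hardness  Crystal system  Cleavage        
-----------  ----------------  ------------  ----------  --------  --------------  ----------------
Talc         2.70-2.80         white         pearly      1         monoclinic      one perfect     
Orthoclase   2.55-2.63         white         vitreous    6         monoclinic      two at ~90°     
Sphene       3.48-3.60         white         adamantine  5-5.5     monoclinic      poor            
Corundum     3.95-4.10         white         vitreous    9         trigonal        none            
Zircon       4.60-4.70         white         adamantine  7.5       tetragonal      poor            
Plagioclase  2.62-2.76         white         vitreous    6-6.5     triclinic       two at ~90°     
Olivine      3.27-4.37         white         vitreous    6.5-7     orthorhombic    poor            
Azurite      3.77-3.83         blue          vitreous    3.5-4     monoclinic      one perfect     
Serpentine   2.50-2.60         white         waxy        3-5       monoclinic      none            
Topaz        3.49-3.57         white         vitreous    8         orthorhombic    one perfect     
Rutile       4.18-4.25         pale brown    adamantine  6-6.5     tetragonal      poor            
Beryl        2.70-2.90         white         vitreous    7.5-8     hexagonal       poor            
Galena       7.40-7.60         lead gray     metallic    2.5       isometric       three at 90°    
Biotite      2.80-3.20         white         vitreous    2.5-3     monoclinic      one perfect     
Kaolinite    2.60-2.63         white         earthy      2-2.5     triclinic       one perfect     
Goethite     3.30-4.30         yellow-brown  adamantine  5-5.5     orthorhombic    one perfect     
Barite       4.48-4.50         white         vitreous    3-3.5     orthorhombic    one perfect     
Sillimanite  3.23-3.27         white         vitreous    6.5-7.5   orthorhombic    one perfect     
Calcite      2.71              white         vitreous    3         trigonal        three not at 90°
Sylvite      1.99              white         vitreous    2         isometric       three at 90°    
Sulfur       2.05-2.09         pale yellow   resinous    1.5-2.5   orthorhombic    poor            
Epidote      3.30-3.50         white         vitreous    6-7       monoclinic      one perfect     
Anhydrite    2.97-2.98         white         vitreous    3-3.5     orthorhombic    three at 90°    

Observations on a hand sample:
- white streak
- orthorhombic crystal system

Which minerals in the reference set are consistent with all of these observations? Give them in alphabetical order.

White streak excludes Azurite, Rutile, Galena, Goethite, Sulfur.
Orthorhombic crystal system — Olivine, Topaz, Barite, Sillimanite, Anhydrite remain.
Consistent with every observation: Anhydrite, Barite, Olivine, Sillimanite, Topaz.

Anhydrite, Barite, Olivine, Sillimanite, Topaz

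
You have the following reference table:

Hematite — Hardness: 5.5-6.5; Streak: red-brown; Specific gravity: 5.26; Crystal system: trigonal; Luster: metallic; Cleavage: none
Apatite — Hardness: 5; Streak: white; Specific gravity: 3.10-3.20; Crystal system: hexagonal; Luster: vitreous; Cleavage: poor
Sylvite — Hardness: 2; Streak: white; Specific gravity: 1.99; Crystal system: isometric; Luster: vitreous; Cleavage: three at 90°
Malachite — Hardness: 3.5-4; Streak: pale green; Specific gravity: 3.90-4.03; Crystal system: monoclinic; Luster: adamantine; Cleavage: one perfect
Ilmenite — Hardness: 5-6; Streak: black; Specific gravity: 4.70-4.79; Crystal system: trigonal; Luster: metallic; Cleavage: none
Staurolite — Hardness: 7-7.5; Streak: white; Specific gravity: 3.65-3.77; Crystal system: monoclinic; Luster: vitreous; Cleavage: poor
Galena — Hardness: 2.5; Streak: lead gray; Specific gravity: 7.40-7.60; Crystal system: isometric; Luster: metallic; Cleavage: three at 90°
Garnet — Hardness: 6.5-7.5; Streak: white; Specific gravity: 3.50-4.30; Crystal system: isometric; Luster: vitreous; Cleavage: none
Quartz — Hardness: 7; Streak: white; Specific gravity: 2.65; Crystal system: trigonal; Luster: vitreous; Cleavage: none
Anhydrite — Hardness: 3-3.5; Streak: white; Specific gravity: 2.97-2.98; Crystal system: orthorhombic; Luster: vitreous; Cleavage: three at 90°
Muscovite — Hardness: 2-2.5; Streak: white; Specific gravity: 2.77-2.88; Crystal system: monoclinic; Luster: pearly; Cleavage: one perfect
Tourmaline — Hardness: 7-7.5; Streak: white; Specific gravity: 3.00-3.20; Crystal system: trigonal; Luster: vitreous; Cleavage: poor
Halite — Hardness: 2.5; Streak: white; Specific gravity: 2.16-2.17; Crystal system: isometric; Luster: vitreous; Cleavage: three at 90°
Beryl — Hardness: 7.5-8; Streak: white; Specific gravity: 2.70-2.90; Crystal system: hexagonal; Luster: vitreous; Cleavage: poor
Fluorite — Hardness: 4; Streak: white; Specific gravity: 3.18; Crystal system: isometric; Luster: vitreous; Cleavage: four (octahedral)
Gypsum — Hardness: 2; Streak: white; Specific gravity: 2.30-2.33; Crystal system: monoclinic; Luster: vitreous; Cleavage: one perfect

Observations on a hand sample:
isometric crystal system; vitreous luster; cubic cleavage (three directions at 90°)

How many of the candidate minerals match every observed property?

Isometric crystal system — narrows the field to Sylvite, Galena, Garnet, Halite, Fluorite.
Vitreous luster is inconsistent with Galena.
Cubic cleavage (three directions at 90°) eliminates Garnet, Fluorite.
Remaining candidates: Halite, Sylvite.
That is 2 minerals.

2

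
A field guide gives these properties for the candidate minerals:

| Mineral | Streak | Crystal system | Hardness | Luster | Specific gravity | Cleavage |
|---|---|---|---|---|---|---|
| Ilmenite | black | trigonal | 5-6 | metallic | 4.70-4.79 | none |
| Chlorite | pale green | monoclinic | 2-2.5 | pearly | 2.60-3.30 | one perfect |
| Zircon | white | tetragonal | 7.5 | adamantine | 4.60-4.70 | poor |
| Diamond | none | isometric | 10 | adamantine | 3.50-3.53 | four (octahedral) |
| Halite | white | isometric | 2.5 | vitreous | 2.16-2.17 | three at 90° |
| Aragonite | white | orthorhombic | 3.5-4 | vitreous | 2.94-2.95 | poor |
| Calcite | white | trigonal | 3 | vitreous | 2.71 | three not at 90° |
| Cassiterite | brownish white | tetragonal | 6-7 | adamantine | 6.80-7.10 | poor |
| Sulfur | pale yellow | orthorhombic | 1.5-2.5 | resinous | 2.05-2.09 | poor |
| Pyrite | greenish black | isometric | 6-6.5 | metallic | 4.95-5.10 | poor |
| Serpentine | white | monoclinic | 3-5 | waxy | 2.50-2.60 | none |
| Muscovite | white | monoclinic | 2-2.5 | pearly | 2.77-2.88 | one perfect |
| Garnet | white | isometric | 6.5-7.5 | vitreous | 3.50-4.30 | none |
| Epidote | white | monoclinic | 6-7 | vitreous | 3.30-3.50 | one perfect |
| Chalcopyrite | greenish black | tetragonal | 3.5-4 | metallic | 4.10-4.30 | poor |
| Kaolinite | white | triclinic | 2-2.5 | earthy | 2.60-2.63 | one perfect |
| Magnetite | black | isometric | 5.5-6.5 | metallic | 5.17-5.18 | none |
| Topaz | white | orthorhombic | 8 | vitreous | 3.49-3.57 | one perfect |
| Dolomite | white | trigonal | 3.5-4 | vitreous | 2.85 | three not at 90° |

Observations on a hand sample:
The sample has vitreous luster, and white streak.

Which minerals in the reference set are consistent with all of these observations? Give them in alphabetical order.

Aragonite, Calcite, Dolomite, Epidote, Garnet, Halite, Topaz

Vitreous luster: only Halite, Aragonite, Calcite, Garnet, Epidote, Topaz, Dolomite remain.
White streak: no further eliminations.
Consistent with every observation: Aragonite, Calcite, Dolomite, Epidote, Garnet, Halite, Topaz.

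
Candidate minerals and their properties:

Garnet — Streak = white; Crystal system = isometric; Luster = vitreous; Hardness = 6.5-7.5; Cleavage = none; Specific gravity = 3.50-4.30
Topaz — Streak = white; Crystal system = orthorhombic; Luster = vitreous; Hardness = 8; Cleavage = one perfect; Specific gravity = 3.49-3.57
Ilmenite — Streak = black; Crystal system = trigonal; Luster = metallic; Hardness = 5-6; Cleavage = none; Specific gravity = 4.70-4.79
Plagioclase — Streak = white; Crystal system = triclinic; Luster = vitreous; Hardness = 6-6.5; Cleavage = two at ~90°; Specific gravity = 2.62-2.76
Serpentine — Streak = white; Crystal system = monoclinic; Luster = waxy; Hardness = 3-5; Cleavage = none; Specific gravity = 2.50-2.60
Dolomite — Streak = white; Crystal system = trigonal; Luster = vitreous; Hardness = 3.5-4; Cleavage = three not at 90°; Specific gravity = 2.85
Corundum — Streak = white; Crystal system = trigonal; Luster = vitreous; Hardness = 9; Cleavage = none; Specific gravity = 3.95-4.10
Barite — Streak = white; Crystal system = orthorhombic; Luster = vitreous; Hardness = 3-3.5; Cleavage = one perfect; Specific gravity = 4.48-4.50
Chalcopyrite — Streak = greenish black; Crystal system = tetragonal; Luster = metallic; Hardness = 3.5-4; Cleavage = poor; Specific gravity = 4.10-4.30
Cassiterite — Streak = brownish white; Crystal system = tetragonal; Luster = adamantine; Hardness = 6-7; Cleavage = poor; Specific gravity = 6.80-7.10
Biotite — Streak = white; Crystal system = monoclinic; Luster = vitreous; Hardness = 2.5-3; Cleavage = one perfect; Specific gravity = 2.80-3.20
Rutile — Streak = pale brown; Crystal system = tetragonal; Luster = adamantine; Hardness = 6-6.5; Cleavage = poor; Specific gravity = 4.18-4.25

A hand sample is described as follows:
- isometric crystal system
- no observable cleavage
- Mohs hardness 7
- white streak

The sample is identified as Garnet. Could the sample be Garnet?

Isometric crystal system — matches Garnet (isometric system).
No observable cleavage — matches Garnet (cleavage none).
Mohs hardness 7 — matches Garnet (hardness 6.5-7.5).
White streak — matches Garnet (white streak).
Every observed property is compatible with the reference values for Garnet.

Consistent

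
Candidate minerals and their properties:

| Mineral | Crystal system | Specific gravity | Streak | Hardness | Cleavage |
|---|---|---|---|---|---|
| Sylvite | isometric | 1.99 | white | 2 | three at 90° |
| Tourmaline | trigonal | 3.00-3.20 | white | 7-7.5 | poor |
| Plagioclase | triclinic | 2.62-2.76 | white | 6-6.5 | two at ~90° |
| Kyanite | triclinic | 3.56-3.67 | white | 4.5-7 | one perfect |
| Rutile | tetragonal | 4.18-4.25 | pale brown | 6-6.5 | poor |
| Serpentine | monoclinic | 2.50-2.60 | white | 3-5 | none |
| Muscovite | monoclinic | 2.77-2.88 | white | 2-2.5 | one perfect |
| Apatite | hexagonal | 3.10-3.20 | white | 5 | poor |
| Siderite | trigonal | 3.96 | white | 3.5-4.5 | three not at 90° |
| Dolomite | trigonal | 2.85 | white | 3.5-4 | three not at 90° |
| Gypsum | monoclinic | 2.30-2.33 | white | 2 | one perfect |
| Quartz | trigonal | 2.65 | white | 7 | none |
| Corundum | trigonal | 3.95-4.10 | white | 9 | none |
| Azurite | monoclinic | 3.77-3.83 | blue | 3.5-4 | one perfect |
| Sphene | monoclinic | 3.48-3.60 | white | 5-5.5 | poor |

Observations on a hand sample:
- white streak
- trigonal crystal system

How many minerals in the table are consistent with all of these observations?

White streak eliminates Rutile, Azurite.
Trigonal crystal system: leaves Tourmaline, Siderite, Dolomite, Quartz, Corundum.
Remaining candidates: Corundum, Dolomite, Quartz, Siderite, Tourmaline.
That is 5 minerals.

5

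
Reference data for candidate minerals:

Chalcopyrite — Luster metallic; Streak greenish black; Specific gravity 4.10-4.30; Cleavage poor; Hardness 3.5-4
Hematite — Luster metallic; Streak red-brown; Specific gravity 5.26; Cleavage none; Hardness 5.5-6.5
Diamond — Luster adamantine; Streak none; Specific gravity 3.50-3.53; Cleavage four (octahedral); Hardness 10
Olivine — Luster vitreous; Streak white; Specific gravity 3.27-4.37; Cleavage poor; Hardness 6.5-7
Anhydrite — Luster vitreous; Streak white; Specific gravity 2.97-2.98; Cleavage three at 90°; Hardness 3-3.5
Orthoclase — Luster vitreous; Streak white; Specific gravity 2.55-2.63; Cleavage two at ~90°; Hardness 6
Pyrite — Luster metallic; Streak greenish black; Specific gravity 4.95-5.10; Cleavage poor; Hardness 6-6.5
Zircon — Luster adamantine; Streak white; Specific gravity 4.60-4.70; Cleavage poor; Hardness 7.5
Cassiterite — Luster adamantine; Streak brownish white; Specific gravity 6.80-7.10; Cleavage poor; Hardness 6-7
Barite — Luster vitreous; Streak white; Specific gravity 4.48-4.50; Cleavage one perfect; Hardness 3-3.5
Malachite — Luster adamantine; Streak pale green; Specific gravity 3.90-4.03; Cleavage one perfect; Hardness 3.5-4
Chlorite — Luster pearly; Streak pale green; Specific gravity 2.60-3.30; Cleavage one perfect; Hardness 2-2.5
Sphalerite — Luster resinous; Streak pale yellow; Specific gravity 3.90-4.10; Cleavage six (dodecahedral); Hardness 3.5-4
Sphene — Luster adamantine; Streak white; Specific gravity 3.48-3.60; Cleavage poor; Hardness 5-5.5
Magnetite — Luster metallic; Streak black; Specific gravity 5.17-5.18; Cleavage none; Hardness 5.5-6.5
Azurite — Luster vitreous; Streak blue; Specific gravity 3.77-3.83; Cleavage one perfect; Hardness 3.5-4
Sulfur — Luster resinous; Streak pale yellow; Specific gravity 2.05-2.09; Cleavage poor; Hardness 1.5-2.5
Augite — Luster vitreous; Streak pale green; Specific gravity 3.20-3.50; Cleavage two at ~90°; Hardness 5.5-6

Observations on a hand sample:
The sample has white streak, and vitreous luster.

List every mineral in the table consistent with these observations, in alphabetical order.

White streak — Olivine, Anhydrite, Orthoclase, Zircon, Barite, Sphene remain.
Vitreous luster is inconsistent with Zircon, Sphene.
Remaining candidates: Anhydrite, Barite, Olivine, Orthoclase.

Anhydrite, Barite, Olivine, Orthoclase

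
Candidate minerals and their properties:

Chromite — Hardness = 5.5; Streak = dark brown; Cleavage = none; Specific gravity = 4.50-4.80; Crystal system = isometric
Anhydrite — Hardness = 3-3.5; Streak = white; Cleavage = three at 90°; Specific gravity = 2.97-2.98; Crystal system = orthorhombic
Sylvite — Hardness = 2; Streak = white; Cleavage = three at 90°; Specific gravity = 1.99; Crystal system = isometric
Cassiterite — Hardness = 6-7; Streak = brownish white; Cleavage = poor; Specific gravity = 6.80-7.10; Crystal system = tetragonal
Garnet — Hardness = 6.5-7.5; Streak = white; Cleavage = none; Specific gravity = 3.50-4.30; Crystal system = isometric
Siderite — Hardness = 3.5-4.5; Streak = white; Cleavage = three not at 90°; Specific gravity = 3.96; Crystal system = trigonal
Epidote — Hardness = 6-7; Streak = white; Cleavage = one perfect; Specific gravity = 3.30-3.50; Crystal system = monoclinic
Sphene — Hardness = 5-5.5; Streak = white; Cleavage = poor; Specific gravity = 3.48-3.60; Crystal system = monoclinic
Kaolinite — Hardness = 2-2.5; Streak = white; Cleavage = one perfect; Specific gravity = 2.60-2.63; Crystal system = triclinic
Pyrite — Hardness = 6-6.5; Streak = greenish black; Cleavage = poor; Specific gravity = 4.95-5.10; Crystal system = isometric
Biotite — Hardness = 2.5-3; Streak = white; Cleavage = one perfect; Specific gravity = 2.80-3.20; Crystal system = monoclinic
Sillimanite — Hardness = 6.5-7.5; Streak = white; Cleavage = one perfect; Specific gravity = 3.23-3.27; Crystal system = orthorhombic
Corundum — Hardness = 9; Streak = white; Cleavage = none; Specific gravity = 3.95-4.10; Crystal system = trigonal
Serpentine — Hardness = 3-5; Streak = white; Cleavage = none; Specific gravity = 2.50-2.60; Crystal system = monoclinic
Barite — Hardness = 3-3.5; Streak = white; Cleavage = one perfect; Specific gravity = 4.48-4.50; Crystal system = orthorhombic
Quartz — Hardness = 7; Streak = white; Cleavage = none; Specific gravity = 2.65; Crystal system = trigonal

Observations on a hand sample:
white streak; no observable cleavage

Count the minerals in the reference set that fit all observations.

White streak eliminates Chromite, Cassiterite, Pyrite.
No observable cleavage: Garnet, Corundum, Serpentine, Quartz remain.
The minerals that satisfy all observations are Corundum, Garnet, Quartz, Serpentine.
That is 4 minerals.

4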